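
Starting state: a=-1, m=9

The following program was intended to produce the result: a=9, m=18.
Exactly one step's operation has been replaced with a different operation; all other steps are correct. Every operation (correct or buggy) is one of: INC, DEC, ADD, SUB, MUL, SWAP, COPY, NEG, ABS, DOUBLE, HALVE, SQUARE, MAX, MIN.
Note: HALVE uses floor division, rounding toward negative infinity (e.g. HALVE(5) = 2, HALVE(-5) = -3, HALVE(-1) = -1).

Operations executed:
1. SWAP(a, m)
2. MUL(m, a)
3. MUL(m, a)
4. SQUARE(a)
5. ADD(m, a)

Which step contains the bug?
Step 4

Trace with buggy code:
Initial: a=-1, m=9
After step 1: a=9, m=-1
After step 2: a=9, m=-9
After step 3: a=9, m=-81
After step 4: a=81, m=-81
After step 5: a=81, m=0
Actual final a=81, m=0 ≠ expected a=9, m=18.
Step 4 is the only position where a single-operation replacement can produce the expected result.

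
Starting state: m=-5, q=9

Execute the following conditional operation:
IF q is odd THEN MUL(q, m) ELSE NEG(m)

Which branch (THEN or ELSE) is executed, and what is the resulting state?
Branch: THEN, Final state: m=-5, q=-45

Evaluating condition: q is odd
Condition is True, so THEN branch executes
After MUL(q, m): m=-5, q=-45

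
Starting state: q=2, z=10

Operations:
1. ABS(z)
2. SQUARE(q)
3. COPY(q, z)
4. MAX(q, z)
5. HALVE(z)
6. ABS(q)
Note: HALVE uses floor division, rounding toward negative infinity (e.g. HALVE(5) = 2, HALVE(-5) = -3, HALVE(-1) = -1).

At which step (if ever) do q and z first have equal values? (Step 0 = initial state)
Step 3

q and z first become equal after step 3.

Comparing values at each step:
Initial: q=2, z=10
After step 1: q=2, z=10
After step 2: q=4, z=10
After step 3: q=10, z=10 ← equal!
After step 4: q=10, z=10 ← equal!
After step 5: q=10, z=5
After step 6: q=10, z=5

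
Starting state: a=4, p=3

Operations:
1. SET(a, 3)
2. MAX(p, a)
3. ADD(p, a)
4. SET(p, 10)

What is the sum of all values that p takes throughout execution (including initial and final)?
25

Values of p at each step:
Initial: p = 3
After step 1: p = 3
After step 2: p = 3
After step 3: p = 6
After step 4: p = 10
Sum = 3 + 3 + 3 + 6 + 10 = 25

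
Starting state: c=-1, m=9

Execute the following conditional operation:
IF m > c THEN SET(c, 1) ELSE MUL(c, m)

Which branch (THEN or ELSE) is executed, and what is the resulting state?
Branch: THEN, Final state: c=1, m=9

Evaluating condition: m > c
m = 9, c = -1
Condition is True, so THEN branch executes
After SET(c, 1): c=1, m=9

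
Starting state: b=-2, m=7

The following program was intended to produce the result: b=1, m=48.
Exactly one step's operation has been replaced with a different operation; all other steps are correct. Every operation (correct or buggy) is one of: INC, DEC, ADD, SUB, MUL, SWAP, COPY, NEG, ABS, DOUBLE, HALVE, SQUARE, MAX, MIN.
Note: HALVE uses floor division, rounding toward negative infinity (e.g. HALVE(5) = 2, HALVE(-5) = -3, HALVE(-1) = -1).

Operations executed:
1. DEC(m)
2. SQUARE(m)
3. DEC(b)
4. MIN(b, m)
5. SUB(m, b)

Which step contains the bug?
Step 1

Trace with buggy code:
Initial: b=-2, m=7
After step 1: b=-2, m=6
After step 2: b=-2, m=36
After step 3: b=-3, m=36
After step 4: b=-3, m=36
After step 5: b=-3, m=39
Actual final b=-3, m=39 ≠ expected b=1, m=48.
Step 1 is the only position where a single-operation replacement can produce the expected result.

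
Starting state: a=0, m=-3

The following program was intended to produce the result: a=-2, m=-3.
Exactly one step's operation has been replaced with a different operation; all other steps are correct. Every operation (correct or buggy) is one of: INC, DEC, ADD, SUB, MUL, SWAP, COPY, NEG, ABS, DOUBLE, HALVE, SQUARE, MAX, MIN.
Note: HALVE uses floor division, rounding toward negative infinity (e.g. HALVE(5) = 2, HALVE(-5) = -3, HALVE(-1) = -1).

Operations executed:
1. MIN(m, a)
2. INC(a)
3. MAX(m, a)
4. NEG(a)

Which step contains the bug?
Step 3

Trace with buggy code:
Initial: a=0, m=-3
After step 1: a=0, m=-3
After step 2: a=1, m=-3
After step 3: a=1, m=1
After step 4: a=-1, m=1
Actual final a=-1, m=1 ≠ expected a=-2, m=-3.
Step 3 is the only position where a single-operation replacement can produce the expected result.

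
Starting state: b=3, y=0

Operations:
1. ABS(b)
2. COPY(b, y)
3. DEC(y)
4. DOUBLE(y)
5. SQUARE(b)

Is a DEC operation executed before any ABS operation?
No

First DEC: step 3
First ABS: step 1
Since 3 > 1, ABS comes first.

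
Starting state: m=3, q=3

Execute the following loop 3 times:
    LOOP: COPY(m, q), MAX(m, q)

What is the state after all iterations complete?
m=3, q=3

Iteration trace:
Start: m=3, q=3
After iteration 1: m=3, q=3
After iteration 2: m=3, q=3
After iteration 3: m=3, q=3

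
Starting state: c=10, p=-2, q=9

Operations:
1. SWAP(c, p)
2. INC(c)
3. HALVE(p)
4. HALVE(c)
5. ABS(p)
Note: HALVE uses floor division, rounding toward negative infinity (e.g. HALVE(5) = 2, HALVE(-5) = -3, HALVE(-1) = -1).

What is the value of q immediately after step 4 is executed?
q = 9

Tracing q through execution:
Initial: q = 9
After step 1 (SWAP(c, p)): q = 9
After step 2 (INC(c)): q = 9
After step 3 (HALVE(p)): q = 9
After step 4 (HALVE(c)): q = 9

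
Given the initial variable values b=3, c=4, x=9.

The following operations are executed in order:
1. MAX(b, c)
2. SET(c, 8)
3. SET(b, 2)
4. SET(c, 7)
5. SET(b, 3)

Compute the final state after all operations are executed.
{b: 3, c: 7, x: 9}

Step-by-step execution:
Initial: b=3, c=4, x=9
After step 1 (MAX(b, c)): b=4, c=4, x=9
After step 2 (SET(c, 8)): b=4, c=8, x=9
After step 3 (SET(b, 2)): b=2, c=8, x=9
After step 4 (SET(c, 7)): b=2, c=7, x=9
After step 5 (SET(b, 3)): b=3, c=7, x=9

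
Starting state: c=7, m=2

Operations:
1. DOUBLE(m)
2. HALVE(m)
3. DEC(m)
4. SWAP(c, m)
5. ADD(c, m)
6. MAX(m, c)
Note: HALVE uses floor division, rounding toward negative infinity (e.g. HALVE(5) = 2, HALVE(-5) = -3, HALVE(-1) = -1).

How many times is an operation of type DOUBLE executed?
1

Counting DOUBLE operations:
Step 1: DOUBLE(m) ← DOUBLE
Total: 1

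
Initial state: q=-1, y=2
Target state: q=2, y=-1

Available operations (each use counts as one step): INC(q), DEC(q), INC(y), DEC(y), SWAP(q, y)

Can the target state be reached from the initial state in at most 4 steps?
Yes

Path (1 step): SWAP(q, y)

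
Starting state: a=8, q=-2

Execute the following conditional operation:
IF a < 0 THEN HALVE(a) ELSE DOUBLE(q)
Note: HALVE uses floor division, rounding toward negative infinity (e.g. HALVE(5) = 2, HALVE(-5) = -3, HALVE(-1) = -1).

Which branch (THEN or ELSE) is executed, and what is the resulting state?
Branch: ELSE, Final state: a=8, q=-4

Evaluating condition: a < 0
a = 8
Condition is False, so ELSE branch executes
After DOUBLE(q): a=8, q=-4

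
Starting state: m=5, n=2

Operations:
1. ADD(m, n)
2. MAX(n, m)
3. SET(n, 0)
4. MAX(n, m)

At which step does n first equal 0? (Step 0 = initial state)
Step 3

Tracing n:
Initial: n = 2
After step 1: n = 2
After step 2: n = 7
After step 3: n = 0 ← first occurrence
After step 4: n = 7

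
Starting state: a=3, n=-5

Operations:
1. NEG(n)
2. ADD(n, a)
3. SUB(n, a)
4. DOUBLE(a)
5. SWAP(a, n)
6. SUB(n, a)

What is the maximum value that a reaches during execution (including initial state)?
6

Values of a at each step:
Initial: a = 3
After step 1: a = 3
After step 2: a = 3
After step 3: a = 3
After step 4: a = 6 ← maximum
After step 5: a = 5
After step 6: a = 5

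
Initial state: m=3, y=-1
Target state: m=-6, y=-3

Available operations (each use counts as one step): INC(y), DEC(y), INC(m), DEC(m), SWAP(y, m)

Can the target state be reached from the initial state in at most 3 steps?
No

The target state cannot be reached within 3 steps.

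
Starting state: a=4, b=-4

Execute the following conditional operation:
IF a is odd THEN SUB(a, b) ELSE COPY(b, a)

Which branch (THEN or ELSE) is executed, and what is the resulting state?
Branch: ELSE, Final state: a=4, b=4

Evaluating condition: a is odd
Condition is False, so ELSE branch executes
After COPY(b, a): a=4, b=4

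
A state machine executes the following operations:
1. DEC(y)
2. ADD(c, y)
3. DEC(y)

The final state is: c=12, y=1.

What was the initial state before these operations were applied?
c=10, y=3

Working backwards:
Final state: c=12, y=1
Before step 3 (DEC(y)): c=12, y=2
Before step 2 (ADD(c, y)): c=10, y=2
Before step 1 (DEC(y)): c=10, y=3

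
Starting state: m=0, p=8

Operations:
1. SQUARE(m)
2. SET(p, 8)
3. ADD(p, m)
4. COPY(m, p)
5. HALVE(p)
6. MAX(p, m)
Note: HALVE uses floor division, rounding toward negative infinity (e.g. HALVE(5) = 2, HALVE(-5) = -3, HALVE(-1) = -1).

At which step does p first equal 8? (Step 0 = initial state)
Step 0

Tracing p:
Initial: p = 8 ← first occurrence
After step 1: p = 8
After step 2: p = 8
After step 3: p = 8
After step 4: p = 8
After step 5: p = 4
After step 6: p = 8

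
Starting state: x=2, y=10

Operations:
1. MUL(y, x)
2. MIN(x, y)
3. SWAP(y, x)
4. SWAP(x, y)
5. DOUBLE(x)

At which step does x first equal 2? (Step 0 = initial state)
Step 0

Tracing x:
Initial: x = 2 ← first occurrence
After step 1: x = 2
After step 2: x = 2
After step 3: x = 20
After step 4: x = 2
After step 5: x = 4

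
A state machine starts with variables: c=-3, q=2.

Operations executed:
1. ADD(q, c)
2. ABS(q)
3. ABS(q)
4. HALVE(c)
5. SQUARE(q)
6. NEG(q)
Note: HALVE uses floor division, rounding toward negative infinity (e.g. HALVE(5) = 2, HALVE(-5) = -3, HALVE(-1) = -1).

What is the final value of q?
q = -1

Tracing execution:
Step 1: ADD(q, c) → q = -1
Step 2: ABS(q) → q = 1
Step 3: ABS(q) → q = 1
Step 4: HALVE(c) → q = 1
Step 5: SQUARE(q) → q = 1
Step 6: NEG(q) → q = -1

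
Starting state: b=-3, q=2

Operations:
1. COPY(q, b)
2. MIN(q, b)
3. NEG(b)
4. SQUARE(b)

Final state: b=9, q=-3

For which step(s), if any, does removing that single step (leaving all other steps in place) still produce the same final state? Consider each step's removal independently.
Step(s) 1, 2, 3

Testing removal of each single step:
Without step 1: final = b=9, q=-3 (same)
Without step 2: final = b=9, q=-3 (same)
Without step 3: final = b=9, q=-3 (same)
Without step 4: final = b=3, q=-3 (different)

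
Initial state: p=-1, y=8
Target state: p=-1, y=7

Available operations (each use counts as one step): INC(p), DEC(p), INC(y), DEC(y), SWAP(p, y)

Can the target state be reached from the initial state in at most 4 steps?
Yes

Path (1 step): DEC(y)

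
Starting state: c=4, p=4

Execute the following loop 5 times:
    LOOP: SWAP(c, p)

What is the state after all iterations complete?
c=4, p=4

Iteration trace:
Start: c=4, p=4
After iteration 1: c=4, p=4
After iteration 2: c=4, p=4
After iteration 3: c=4, p=4
After iteration 4: c=4, p=4
After iteration 5: c=4, p=4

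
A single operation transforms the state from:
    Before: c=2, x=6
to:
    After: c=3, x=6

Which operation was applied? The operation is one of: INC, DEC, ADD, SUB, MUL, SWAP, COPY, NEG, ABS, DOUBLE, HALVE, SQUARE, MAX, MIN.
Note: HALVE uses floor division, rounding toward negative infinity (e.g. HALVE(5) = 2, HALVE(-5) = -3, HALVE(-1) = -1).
INC(c)

Analyzing the change:
Before: c=2, x=6
After: c=3, x=6
Variable c changed from 2 to 3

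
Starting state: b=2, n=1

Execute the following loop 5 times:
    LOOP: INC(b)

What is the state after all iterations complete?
b=7, n=1

Iteration trace:
Start: b=2, n=1
After iteration 1: b=3, n=1
After iteration 2: b=4, n=1
After iteration 3: b=5, n=1
After iteration 4: b=6, n=1
After iteration 5: b=7, n=1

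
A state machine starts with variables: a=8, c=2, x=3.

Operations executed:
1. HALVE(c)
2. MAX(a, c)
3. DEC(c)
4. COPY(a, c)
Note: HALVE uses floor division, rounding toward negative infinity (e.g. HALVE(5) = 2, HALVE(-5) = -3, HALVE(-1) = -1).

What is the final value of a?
a = 0

Tracing execution:
Step 1: HALVE(c) → a = 8
Step 2: MAX(a, c) → a = 8
Step 3: DEC(c) → a = 8
Step 4: COPY(a, c) → a = 0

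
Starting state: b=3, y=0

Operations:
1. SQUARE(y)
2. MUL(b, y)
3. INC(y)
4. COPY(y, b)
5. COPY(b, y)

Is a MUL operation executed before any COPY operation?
Yes

First MUL: step 2
First COPY: step 4
Since 2 < 4, MUL comes first.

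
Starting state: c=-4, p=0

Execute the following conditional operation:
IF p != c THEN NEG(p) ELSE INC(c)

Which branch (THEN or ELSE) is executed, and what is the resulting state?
Branch: THEN, Final state: c=-4, p=0

Evaluating condition: p != c
p = 0, c = -4
Condition is True, so THEN branch executes
After NEG(p): c=-4, p=0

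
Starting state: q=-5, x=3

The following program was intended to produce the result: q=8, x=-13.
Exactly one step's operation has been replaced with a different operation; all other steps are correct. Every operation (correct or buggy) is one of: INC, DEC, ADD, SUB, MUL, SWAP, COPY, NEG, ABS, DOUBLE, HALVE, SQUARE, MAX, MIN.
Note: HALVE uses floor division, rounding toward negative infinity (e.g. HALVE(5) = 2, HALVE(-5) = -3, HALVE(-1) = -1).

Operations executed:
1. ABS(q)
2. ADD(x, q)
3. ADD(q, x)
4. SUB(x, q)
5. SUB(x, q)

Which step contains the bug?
Step 2

Trace with buggy code:
Initial: q=-5, x=3
After step 1: q=5, x=3
After step 2: q=5, x=8
After step 3: q=13, x=8
After step 4: q=13, x=-5
After step 5: q=13, x=-18
Actual final q=13, x=-18 ≠ expected q=8, x=-13.
Step 2 is the only position where a single-operation replacement can produce the expected result.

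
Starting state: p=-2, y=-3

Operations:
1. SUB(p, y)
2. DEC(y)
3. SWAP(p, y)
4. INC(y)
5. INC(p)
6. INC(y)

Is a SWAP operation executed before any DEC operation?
No

First SWAP: step 3
First DEC: step 2
Since 3 > 2, DEC comes first.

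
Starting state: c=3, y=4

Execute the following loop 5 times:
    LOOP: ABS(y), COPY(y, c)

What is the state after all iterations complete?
c=3, y=3

Iteration trace:
Start: c=3, y=4
After iteration 1: c=3, y=3
After iteration 2: c=3, y=3
After iteration 3: c=3, y=3
After iteration 4: c=3, y=3
After iteration 5: c=3, y=3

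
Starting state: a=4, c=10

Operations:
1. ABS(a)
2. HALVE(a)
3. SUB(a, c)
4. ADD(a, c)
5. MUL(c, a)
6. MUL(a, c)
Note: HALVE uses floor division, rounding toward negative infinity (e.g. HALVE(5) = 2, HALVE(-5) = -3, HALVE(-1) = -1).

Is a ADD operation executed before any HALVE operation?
No

First ADD: step 4
First HALVE: step 2
Since 4 > 2, HALVE comes first.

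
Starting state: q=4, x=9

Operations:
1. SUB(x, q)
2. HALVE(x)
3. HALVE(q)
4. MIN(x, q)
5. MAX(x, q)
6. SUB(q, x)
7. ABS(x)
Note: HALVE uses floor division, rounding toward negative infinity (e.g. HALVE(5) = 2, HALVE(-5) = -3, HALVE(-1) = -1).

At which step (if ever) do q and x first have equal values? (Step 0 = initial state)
Step 3

q and x first become equal after step 3.

Comparing values at each step:
Initial: q=4, x=9
After step 1: q=4, x=5
After step 2: q=4, x=2
After step 3: q=2, x=2 ← equal!
After step 4: q=2, x=2 ← equal!
After step 5: q=2, x=2 ← equal!
After step 6: q=0, x=2
After step 7: q=0, x=2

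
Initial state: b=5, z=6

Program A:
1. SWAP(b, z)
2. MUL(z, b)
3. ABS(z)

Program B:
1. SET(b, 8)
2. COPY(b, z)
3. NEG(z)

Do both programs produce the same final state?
No

Program A final state: b=6, z=30
Program B final state: b=6, z=-6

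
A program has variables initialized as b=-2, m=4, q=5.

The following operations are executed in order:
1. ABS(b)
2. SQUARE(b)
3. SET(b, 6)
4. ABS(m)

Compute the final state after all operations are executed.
{b: 6, m: 4, q: 5}

Step-by-step execution:
Initial: b=-2, m=4, q=5
After step 1 (ABS(b)): b=2, m=4, q=5
After step 2 (SQUARE(b)): b=4, m=4, q=5
After step 3 (SET(b, 6)): b=6, m=4, q=5
After step 4 (ABS(m)): b=6, m=4, q=5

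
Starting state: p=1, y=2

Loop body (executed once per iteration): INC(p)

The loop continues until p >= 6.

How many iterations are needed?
5

Tracing iterations:
Initial: p=1, y=2
After iteration 1: p=2, y=2
After iteration 2: p=3, y=2
After iteration 3: p=4, y=2
After iteration 4: p=5, y=2
After iteration 5: p=6, y=2
p >= 6 now holds, so the loop exits after 5 iterations.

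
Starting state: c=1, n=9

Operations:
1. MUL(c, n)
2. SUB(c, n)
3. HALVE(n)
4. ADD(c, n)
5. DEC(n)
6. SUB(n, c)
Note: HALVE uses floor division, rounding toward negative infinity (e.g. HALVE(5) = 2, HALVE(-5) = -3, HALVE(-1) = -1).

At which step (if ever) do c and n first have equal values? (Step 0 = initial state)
Step 1

c and n first become equal after step 1.

Comparing values at each step:
Initial: c=1, n=9
After step 1: c=9, n=9 ← equal!
After step 2: c=0, n=9
After step 3: c=0, n=4
After step 4: c=4, n=4 ← equal!
After step 5: c=4, n=3
After step 6: c=4, n=-1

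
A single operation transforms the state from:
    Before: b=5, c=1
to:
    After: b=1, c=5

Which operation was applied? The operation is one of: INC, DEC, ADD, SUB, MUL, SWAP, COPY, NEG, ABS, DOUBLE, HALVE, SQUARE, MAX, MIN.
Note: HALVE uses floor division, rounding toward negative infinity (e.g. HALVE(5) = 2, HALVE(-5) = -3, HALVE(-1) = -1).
SWAP(c, b)

Analyzing the change:
Before: b=5, c=1
After: b=1, c=5
Variable c changed from 1 to 5
Variable b changed from 5 to 1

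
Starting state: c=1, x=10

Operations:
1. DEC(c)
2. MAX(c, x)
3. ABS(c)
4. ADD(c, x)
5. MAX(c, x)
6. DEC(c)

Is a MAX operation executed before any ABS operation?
Yes

First MAX: step 2
First ABS: step 3
Since 2 < 3, MAX comes first.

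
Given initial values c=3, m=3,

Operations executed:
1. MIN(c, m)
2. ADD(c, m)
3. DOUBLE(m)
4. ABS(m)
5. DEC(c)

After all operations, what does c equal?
c = 5

Tracing execution:
Step 1: MIN(c, m) → c = 3
Step 2: ADD(c, m) → c = 6
Step 3: DOUBLE(m) → c = 6
Step 4: ABS(m) → c = 6
Step 5: DEC(c) → c = 5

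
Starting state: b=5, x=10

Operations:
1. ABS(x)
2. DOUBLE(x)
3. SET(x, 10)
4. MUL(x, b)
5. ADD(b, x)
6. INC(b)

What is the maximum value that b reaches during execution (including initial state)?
56

Values of b at each step:
Initial: b = 5
After step 1: b = 5
After step 2: b = 5
After step 3: b = 5
After step 4: b = 5
After step 5: b = 55
After step 6: b = 56 ← maximum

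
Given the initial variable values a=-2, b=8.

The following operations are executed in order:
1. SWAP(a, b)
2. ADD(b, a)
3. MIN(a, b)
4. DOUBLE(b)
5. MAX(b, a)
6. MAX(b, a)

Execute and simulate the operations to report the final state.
{a: 6, b: 12}

Step-by-step execution:
Initial: a=-2, b=8
After step 1 (SWAP(a, b)): a=8, b=-2
After step 2 (ADD(b, a)): a=8, b=6
After step 3 (MIN(a, b)): a=6, b=6
After step 4 (DOUBLE(b)): a=6, b=12
After step 5 (MAX(b, a)): a=6, b=12
After step 6 (MAX(b, a)): a=6, b=12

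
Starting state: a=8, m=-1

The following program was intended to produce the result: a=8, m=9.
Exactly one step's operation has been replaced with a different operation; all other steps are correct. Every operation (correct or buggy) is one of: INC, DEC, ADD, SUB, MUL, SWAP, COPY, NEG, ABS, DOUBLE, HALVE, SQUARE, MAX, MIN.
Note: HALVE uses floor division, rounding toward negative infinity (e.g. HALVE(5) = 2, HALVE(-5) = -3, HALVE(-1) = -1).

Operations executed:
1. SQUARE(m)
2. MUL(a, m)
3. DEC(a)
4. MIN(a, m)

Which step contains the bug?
Step 3

Trace with buggy code:
Initial: a=8, m=-1
After step 1: a=8, m=1
After step 2: a=8, m=1
After step 3: a=7, m=1
After step 4: a=1, m=1
Actual final a=1, m=1 ≠ expected a=8, m=9.
Step 3 is the only position where a single-operation replacement can produce the expected result.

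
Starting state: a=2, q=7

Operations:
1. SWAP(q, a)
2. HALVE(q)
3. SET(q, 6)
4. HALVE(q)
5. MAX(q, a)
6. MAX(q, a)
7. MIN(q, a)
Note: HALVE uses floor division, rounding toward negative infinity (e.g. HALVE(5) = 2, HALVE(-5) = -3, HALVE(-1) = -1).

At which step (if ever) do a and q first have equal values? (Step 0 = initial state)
Step 5

a and q first become equal after step 5.

Comparing values at each step:
Initial: a=2, q=7
After step 1: a=7, q=2
After step 2: a=7, q=1
After step 3: a=7, q=6
After step 4: a=7, q=3
After step 5: a=7, q=7 ← equal!
After step 6: a=7, q=7 ← equal!
After step 7: a=7, q=7 ← equal!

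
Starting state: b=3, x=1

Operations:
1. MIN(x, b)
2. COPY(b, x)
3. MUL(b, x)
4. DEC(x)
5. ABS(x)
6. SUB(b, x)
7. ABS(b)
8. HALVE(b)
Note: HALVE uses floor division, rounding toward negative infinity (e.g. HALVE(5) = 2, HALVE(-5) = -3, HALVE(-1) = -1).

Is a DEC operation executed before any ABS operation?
Yes

First DEC: step 4
First ABS: step 5
Since 4 < 5, DEC comes first.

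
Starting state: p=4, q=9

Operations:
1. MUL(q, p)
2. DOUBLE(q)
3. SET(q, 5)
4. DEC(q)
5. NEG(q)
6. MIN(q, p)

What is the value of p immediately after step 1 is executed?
p = 4

Tracing p through execution:
Initial: p = 4
After step 1 (MUL(q, p)): p = 4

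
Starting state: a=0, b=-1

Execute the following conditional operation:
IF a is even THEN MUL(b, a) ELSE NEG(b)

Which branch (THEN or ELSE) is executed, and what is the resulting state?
Branch: THEN, Final state: a=0, b=0

Evaluating condition: a is even
Condition is True, so THEN branch executes
After MUL(b, a): a=0, b=0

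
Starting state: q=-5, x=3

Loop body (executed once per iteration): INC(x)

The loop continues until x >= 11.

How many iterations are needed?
8

Tracing iterations:
Initial: q=-5, x=3
After iteration 1: q=-5, x=4
After iteration 2: q=-5, x=5
After iteration 3: q=-5, x=6
After iteration 4: q=-5, x=7
After iteration 5: q=-5, x=8
After iteration 6: q=-5, x=9
After iteration 7: q=-5, x=10
After iteration 8: q=-5, x=11
x >= 11 now holds, so the loop exits after 8 iterations.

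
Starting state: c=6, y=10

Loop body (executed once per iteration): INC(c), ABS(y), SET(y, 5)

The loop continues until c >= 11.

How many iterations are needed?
5

Tracing iterations:
Initial: c=6, y=10
After iteration 1: c=7, y=5
After iteration 2: c=8, y=5
After iteration 3: c=9, y=5
After iteration 4: c=10, y=5
After iteration 5: c=11, y=5
c >= 11 now holds, so the loop exits after 5 iterations.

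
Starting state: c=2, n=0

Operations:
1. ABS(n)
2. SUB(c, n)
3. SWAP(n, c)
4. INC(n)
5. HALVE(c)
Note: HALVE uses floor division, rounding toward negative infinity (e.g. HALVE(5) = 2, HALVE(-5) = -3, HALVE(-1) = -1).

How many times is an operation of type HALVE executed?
1

Counting HALVE operations:
Step 5: HALVE(c) ← HALVE
Total: 1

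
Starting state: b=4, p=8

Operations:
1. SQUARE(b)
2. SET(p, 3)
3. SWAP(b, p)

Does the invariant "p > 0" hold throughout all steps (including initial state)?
Yes

The invariant holds at every step.

State at each step:
Initial: b=4, p=8
After step 1: b=16, p=8
After step 2: b=16, p=3
After step 3: b=3, p=16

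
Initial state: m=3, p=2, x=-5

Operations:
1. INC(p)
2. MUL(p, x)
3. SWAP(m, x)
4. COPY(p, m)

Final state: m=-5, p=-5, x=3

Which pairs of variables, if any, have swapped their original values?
(x, m)

Comparing initial and final values:
p: 2 → -5
x: -5 → 3
m: 3 → -5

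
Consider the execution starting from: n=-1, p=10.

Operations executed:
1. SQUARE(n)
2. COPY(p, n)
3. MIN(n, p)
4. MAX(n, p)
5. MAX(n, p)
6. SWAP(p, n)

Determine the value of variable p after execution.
p = 1

Tracing execution:
Step 1: SQUARE(n) → p = 10
Step 2: COPY(p, n) → p = 1
Step 3: MIN(n, p) → p = 1
Step 4: MAX(n, p) → p = 1
Step 5: MAX(n, p) → p = 1
Step 6: SWAP(p, n) → p = 1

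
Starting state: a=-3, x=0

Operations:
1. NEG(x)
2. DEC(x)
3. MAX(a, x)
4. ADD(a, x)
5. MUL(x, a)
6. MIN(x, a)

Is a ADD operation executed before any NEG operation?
No

First ADD: step 4
First NEG: step 1
Since 4 > 1, NEG comes first.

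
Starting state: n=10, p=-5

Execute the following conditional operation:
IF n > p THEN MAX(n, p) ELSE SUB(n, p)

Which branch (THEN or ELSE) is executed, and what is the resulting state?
Branch: THEN, Final state: n=10, p=-5

Evaluating condition: n > p
n = 10, p = -5
Condition is True, so THEN branch executes
After MAX(n, p): n=10, p=-5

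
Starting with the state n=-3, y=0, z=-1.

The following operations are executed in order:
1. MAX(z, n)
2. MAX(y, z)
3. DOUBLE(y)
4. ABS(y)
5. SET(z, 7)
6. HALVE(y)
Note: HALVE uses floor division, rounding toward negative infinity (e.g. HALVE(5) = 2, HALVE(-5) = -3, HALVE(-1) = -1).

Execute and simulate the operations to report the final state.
{n: -3, y: 0, z: 7}

Step-by-step execution:
Initial: n=-3, y=0, z=-1
After step 1 (MAX(z, n)): n=-3, y=0, z=-1
After step 2 (MAX(y, z)): n=-3, y=0, z=-1
After step 3 (DOUBLE(y)): n=-3, y=0, z=-1
After step 4 (ABS(y)): n=-3, y=0, z=-1
After step 5 (SET(z, 7)): n=-3, y=0, z=7
After step 6 (HALVE(y)): n=-3, y=0, z=7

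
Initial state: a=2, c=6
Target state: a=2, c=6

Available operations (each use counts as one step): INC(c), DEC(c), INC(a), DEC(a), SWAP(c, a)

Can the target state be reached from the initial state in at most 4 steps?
Yes

Path (0 steps): 0 steps (already at target)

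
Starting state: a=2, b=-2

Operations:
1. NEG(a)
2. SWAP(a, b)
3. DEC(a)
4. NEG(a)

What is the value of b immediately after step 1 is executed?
b = -2

Tracing b through execution:
Initial: b = -2
After step 1 (NEG(a)): b = -2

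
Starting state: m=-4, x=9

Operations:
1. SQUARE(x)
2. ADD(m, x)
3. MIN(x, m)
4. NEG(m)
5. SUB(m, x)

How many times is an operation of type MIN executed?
1

Counting MIN operations:
Step 3: MIN(x, m) ← MIN
Total: 1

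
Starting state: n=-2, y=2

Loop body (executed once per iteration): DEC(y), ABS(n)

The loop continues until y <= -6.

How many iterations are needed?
8

Tracing iterations:
Initial: n=-2, y=2
After iteration 1: n=2, y=1
After iteration 2: n=2, y=0
After iteration 3: n=2, y=-1
After iteration 4: n=2, y=-2
After iteration 5: n=2, y=-3
After iteration 6: n=2, y=-4
After iteration 7: n=2, y=-5
After iteration 8: n=2, y=-6
y <= -6 now holds, so the loop exits after 8 iterations.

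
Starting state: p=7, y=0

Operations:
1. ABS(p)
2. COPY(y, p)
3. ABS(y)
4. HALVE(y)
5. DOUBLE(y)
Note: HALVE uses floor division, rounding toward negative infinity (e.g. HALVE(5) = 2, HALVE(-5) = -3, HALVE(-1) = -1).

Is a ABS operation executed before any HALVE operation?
Yes

First ABS: step 1
First HALVE: step 4
Since 1 < 4, ABS comes first.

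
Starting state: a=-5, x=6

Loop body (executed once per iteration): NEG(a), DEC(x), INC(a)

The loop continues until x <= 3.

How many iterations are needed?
3

Tracing iterations:
Initial: a=-5, x=6
After iteration 1: a=6, x=5
After iteration 2: a=-5, x=4
After iteration 3: a=6, x=3
x <= 3 now holds, so the loop exits after 3 iterations.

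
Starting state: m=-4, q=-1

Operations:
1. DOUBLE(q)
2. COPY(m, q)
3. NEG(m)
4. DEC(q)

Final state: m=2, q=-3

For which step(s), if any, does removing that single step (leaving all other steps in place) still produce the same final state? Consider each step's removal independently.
None - removing any single step changes the final result

Testing removal of each single step:
Without step 1: final = m=1, q=-2 (different)
Without step 2: final = m=4, q=-3 (different)
Without step 3: final = m=-2, q=-3 (different)
Without step 4: final = m=2, q=-2 (different)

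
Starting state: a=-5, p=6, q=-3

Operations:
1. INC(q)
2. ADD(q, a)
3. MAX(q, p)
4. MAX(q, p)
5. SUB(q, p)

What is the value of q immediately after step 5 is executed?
q = 0

Tracing q through execution:
Initial: q = -3
After step 1 (INC(q)): q = -2
After step 2 (ADD(q, a)): q = -7
After step 3 (MAX(q, p)): q = 6
After step 4 (MAX(q, p)): q = 6
After step 5 (SUB(q, p)): q = 0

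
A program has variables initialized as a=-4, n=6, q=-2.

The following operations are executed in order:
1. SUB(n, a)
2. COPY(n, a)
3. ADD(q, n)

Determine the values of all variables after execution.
{a: -4, n: -4, q: -6}

Step-by-step execution:
Initial: a=-4, n=6, q=-2
After step 1 (SUB(n, a)): a=-4, n=10, q=-2
After step 2 (COPY(n, a)): a=-4, n=-4, q=-2
After step 3 (ADD(q, n)): a=-4, n=-4, q=-6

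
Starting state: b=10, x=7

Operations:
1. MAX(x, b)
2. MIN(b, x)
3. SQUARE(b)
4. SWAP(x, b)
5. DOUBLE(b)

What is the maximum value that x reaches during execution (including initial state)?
100

Values of x at each step:
Initial: x = 7
After step 1: x = 10
After step 2: x = 10
After step 3: x = 10
After step 4: x = 100 ← maximum
After step 5: x = 100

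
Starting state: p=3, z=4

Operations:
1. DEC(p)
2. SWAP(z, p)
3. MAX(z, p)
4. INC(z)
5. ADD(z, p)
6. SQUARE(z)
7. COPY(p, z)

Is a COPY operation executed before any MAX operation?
No

First COPY: step 7
First MAX: step 3
Since 7 > 3, MAX comes first.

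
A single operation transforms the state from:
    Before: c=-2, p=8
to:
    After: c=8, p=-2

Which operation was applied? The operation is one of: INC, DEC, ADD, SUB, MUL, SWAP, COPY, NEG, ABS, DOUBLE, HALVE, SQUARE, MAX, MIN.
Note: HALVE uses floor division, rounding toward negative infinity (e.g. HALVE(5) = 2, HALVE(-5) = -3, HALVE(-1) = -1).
SWAP(c, p)

Analyzing the change:
Before: c=-2, p=8
After: c=8, p=-2
Variable c changed from -2 to 8
Variable p changed from 8 to -2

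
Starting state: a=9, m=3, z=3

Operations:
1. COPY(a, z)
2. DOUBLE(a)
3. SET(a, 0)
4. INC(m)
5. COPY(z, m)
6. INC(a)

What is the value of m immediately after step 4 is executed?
m = 4

Tracing m through execution:
Initial: m = 3
After step 1 (COPY(a, z)): m = 3
After step 2 (DOUBLE(a)): m = 3
After step 3 (SET(a, 0)): m = 3
After step 4 (INC(m)): m = 4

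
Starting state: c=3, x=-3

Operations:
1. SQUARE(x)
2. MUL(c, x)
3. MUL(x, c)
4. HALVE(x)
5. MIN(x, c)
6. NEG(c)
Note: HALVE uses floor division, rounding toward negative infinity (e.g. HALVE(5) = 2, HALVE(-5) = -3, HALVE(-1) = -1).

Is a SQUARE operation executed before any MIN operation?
Yes

First SQUARE: step 1
First MIN: step 5
Since 1 < 5, SQUARE comes first.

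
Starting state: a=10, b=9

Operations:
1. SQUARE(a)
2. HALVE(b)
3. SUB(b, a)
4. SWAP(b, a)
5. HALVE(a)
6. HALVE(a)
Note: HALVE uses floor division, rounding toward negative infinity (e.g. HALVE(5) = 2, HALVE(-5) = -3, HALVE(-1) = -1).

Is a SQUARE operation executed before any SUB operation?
Yes

First SQUARE: step 1
First SUB: step 3
Since 1 < 3, SQUARE comes first.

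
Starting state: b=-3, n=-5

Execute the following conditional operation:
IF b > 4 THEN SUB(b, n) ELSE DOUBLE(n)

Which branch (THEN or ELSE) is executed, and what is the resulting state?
Branch: ELSE, Final state: b=-3, n=-10

Evaluating condition: b > 4
b = -3
Condition is False, so ELSE branch executes
After DOUBLE(n): b=-3, n=-10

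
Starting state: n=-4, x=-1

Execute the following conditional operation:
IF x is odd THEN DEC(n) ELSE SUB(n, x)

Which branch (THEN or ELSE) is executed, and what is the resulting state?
Branch: THEN, Final state: n=-5, x=-1

Evaluating condition: x is odd
Condition is True, so THEN branch executes
After DEC(n): n=-5, x=-1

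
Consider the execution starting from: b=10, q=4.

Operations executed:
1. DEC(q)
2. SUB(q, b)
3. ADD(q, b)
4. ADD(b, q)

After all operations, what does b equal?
b = 13

Tracing execution:
Step 1: DEC(q) → b = 10
Step 2: SUB(q, b) → b = 10
Step 3: ADD(q, b) → b = 10
Step 4: ADD(b, q) → b = 13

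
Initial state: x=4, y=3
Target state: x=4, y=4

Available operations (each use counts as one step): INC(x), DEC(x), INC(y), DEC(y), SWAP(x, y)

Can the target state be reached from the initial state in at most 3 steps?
Yes

Path (1 step): INC(y)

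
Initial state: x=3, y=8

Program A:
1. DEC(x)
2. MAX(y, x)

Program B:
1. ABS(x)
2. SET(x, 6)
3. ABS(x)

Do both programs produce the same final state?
No

Program A final state: x=2, y=8
Program B final state: x=6, y=8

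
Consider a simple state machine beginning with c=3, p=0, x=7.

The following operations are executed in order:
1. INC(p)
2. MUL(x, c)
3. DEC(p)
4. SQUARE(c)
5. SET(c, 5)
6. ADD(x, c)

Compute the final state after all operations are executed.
{c: 5, p: 0, x: 26}

Step-by-step execution:
Initial: c=3, p=0, x=7
After step 1 (INC(p)): c=3, p=1, x=7
After step 2 (MUL(x, c)): c=3, p=1, x=21
After step 3 (DEC(p)): c=3, p=0, x=21
After step 4 (SQUARE(c)): c=9, p=0, x=21
After step 5 (SET(c, 5)): c=5, p=0, x=21
After step 6 (ADD(x, c)): c=5, p=0, x=26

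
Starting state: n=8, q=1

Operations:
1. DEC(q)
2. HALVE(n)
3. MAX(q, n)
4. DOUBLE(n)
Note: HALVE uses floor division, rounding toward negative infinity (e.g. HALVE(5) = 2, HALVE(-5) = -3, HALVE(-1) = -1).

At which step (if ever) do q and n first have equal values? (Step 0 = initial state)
Step 3

q and n first become equal after step 3.

Comparing values at each step:
Initial: q=1, n=8
After step 1: q=0, n=8
After step 2: q=0, n=4
After step 3: q=4, n=4 ← equal!
After step 4: q=4, n=8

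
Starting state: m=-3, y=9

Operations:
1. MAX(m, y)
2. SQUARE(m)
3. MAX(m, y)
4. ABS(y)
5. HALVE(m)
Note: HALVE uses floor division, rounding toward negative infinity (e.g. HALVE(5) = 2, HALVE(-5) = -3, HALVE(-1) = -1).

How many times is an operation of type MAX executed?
2

Counting MAX operations:
Step 1: MAX(m, y) ← MAX
Step 3: MAX(m, y) ← MAX
Total: 2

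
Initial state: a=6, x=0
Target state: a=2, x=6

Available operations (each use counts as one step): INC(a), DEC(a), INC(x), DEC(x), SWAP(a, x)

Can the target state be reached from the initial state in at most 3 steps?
Yes

Path (3 steps): INC(x) → INC(x) → SWAP(a, x)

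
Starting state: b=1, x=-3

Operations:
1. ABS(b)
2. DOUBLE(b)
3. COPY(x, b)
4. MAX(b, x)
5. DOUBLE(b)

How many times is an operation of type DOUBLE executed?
2

Counting DOUBLE operations:
Step 2: DOUBLE(b) ← DOUBLE
Step 5: DOUBLE(b) ← DOUBLE
Total: 2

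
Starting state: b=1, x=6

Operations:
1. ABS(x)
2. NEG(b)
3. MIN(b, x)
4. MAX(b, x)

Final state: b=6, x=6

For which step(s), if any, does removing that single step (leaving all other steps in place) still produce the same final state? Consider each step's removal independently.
Step(s) 1, 2, 3

Testing removal of each single step:
Without step 1: final = b=6, x=6 (same)
Without step 2: final = b=6, x=6 (same)
Without step 3: final = b=6, x=6 (same)
Without step 4: final = b=-1, x=6 (different)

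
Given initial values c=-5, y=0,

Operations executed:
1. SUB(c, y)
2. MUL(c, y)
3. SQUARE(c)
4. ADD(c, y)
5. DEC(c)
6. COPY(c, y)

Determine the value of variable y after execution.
y = 0

Tracing execution:
Step 1: SUB(c, y) → y = 0
Step 2: MUL(c, y) → y = 0
Step 3: SQUARE(c) → y = 0
Step 4: ADD(c, y) → y = 0
Step 5: DEC(c) → y = 0
Step 6: COPY(c, y) → y = 0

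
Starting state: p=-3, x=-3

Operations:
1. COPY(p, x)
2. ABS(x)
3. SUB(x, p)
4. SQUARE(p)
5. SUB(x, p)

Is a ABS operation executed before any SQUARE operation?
Yes

First ABS: step 2
First SQUARE: step 4
Since 2 < 4, ABS comes first.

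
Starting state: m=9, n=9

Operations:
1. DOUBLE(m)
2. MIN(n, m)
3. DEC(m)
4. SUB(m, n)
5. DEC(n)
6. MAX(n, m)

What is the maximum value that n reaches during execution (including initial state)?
9

Values of n at each step:
Initial: n = 9 ← maximum
After step 1: n = 9
After step 2: n = 9
After step 3: n = 9
After step 4: n = 9
After step 5: n = 8
After step 6: n = 8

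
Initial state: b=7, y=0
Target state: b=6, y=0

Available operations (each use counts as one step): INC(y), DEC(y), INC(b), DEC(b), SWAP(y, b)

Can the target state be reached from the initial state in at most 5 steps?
Yes

Path (1 step): DEC(b)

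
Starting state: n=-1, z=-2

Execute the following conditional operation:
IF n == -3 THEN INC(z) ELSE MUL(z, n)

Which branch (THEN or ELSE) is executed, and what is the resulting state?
Branch: ELSE, Final state: n=-1, z=2

Evaluating condition: n == -3
n = -1
Condition is False, so ELSE branch executes
After MUL(z, n): n=-1, z=2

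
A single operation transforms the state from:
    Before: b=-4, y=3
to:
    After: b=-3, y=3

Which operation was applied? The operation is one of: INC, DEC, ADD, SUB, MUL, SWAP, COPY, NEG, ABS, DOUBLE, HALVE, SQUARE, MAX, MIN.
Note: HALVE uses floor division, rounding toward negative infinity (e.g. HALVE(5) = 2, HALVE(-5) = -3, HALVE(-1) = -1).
INC(b)

Analyzing the change:
Before: b=-4, y=3
After: b=-3, y=3
Variable b changed from -4 to -3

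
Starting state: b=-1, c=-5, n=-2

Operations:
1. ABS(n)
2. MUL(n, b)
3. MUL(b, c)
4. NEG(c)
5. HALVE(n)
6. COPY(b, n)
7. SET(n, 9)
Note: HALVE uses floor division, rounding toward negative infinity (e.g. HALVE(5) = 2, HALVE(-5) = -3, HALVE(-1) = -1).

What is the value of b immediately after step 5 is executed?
b = 5

Tracing b through execution:
Initial: b = -1
After step 1 (ABS(n)): b = -1
After step 2 (MUL(n, b)): b = -1
After step 3 (MUL(b, c)): b = 5
After step 4 (NEG(c)): b = 5
After step 5 (HALVE(n)): b = 5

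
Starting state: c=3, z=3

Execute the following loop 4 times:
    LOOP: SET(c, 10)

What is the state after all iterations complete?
c=10, z=3

Iteration trace:
Start: c=3, z=3
After iteration 1: c=10, z=3
After iteration 2: c=10, z=3
After iteration 3: c=10, z=3
After iteration 4: c=10, z=3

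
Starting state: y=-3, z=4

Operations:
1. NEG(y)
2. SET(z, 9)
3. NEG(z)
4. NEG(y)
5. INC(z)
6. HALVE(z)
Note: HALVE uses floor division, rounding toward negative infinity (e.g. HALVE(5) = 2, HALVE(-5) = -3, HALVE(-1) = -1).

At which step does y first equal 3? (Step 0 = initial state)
Step 1

Tracing y:
Initial: y = -3
After step 1: y = 3 ← first occurrence
After step 2: y = 3
After step 3: y = 3
After step 4: y = -3
After step 5: y = -3
After step 6: y = -3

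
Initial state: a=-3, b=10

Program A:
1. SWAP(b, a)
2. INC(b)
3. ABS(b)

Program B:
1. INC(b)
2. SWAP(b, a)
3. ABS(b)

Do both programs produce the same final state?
No

Program A final state: a=10, b=2
Program B final state: a=11, b=3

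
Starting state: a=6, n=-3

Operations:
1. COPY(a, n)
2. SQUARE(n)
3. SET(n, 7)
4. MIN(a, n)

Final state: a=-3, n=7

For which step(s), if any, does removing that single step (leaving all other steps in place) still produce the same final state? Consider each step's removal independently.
Step(s) 2, 4

Testing removal of each single step:
Without step 1: final = a=6, n=7 (different)
Without step 2: final = a=-3, n=7 (same)
Without step 3: final = a=-3, n=9 (different)
Without step 4: final = a=-3, n=7 (same)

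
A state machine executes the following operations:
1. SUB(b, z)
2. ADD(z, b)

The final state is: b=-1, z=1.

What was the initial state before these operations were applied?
b=1, z=2

Working backwards:
Final state: b=-1, z=1
Before step 2 (ADD(z, b)): b=-1, z=2
Before step 1 (SUB(b, z)): b=1, z=2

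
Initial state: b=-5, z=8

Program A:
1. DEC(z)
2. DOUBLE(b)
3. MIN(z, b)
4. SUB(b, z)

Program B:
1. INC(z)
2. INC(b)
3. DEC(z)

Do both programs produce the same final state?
No

Program A final state: b=0, z=-10
Program B final state: b=-4, z=8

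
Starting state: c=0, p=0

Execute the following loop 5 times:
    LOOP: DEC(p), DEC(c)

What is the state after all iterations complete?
c=-5, p=-5

Iteration trace:
Start: c=0, p=0
After iteration 1: c=-1, p=-1
After iteration 2: c=-2, p=-2
After iteration 3: c=-3, p=-3
After iteration 4: c=-4, p=-4
After iteration 5: c=-5, p=-5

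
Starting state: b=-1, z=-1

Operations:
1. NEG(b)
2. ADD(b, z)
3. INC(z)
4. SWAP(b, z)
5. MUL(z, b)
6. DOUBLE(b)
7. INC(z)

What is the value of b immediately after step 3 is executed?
b = 0

Tracing b through execution:
Initial: b = -1
After step 1 (NEG(b)): b = 1
After step 2 (ADD(b, z)): b = 0
After step 3 (INC(z)): b = 0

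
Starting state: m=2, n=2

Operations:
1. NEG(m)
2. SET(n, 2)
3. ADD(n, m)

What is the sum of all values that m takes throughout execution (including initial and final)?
-4

Values of m at each step:
Initial: m = 2
After step 1: m = -2
After step 2: m = -2
After step 3: m = -2
Sum = 2 + -2 + -2 + -2 = -4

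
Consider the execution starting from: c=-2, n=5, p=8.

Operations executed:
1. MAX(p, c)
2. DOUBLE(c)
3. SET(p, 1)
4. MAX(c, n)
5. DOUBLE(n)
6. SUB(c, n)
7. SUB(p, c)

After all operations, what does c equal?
c = -5

Tracing execution:
Step 1: MAX(p, c) → c = -2
Step 2: DOUBLE(c) → c = -4
Step 3: SET(p, 1) → c = -4
Step 4: MAX(c, n) → c = 5
Step 5: DOUBLE(n) → c = 5
Step 6: SUB(c, n) → c = -5
Step 7: SUB(p, c) → c = -5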